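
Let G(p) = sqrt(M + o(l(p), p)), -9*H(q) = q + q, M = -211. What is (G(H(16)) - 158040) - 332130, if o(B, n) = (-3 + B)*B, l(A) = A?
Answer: -490170 + I*sqrt(15203)/9 ≈ -4.9017e+5 + 13.7*I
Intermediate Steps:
o(B, n) = B*(-3 + B)
H(q) = -2*q/9 (H(q) = -(q + q)/9 = -2*q/9)
G(p) = sqrt(-211 + p*(-3 + p))
(G(H(16)) - 158040) - 332130 = (sqrt(-211 + (-2/9*16)*(-3 - 2/9*16)) - 158040) - 332130 = (sqrt(-211 - 32*(-3 - 32/9)/9) - 158040) - 332130 = (sqrt(-211 - 32/9*(-59/9)) - 158040) - 332130 = (sqrt(-211 + 1888/81) - 158040) - 332130 = (sqrt(-15203/81) - 158040) - 332130 = (I*sqrt(15203)/9 - 158040) - 332130 = (-158040 + I*sqrt(15203)/9) - 332130 = -490170 + I*sqrt(15203)/9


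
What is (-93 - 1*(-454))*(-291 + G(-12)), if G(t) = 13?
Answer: -100358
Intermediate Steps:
(-93 - 1*(-454))*(-291 + G(-12)) = (-93 - 1*(-454))*(-291 + 13) = (-93 + 454)*(-278) = 361*(-278) = -100358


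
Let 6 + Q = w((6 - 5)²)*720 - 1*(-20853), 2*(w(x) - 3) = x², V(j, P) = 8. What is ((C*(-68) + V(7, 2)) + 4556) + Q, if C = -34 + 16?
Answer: 29155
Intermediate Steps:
C = -18
w(x) = 3 + x²/2
Q = 23367 (Q = -6 + ((3 + ((6 - 5)²)²/2)*720 - 1*(-20853)) = -6 + ((3 + (1²)²/2)*720 + 20853) = -6 + ((3 + (½)*1²)*720 + 20853) = -6 + ((3 + (½)*1)*720 + 20853) = -6 + ((3 + ½)*720 + 20853) = -6 + ((7/2)*720 + 20853) = -6 + (2520 + 20853) = -6 + 23373 = 23367)
((C*(-68) + V(7, 2)) + 4556) + Q = ((-18*(-68) + 8) + 4556) + 23367 = ((1224 + 8) + 4556) + 23367 = (1232 + 4556) + 23367 = 5788 + 23367 = 29155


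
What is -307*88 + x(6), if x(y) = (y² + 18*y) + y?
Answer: -26866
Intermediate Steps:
x(y) = y² + 19*y
-307*88 + x(6) = -307*88 + 6*(19 + 6) = -27016 + 6*25 = -27016 + 150 = -26866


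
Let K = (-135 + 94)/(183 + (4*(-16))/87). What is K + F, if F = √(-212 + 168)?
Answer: -3567/15857 + 2*I*√11 ≈ -0.22495 + 6.6332*I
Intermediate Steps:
F = 2*I*√11 (F = √(-44) = 2*I*√11 ≈ 6.6332*I)
K = -3567/15857 (K = -41/(183 - 64*1/87) = -41/(183 - 64/87) = -41/15857/87 = -41*87/15857 = -3567/15857 ≈ -0.22495)
K + F = -3567/15857 + 2*I*√11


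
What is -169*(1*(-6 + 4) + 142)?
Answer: -23660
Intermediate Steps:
-169*(1*(-6 + 4) + 142) = -169*(1*(-2) + 142) = -169*(-2 + 142) = -169*140 = -23660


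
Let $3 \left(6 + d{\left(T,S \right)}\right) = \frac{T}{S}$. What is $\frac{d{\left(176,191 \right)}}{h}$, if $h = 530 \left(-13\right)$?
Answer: $\frac{1631}{1973985} \approx 0.00082625$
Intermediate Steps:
$d{\left(T,S \right)} = -6 + \frac{T}{3 S}$ ($d{\left(T,S \right)} = -6 + \frac{T \frac{1}{S}}{3} = -6 + \frac{T}{3 S}$)
$h = -6890$
$\frac{d{\left(176,191 \right)}}{h} = \frac{-6 + \frac{1}{3} \cdot 176 \cdot \frac{1}{191}}{-6890} = \left(-6 + \frac{1}{3} \cdot 176 \cdot \frac{1}{191}\right) \left(- \frac{1}{6890}\right) = \left(-6 + \frac{176}{573}\right) \left(- \frac{1}{6890}\right) = \left(- \frac{3262}{573}\right) \left(- \frac{1}{6890}\right) = \frac{1631}{1973985}$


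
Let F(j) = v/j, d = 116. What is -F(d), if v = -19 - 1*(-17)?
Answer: 1/58 ≈ 0.017241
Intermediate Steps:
v = -2 (v = -19 + 17 = -2)
F(j) = -2/j
-F(d) = -(-2)/116 = -1*(-1/58) = 1/58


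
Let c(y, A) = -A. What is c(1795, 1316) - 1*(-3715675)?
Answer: 3714359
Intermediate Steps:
c(1795, 1316) - 1*(-3715675) = -1*1316 - 1*(-3715675) = -1316 + 3715675 = 3714359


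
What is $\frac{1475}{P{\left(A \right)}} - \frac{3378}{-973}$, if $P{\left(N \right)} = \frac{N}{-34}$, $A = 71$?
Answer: $- \frac{48556112}{69083} \approx -702.87$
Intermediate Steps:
$P{\left(N \right)} = - \frac{N}{34}$ ($P{\left(N \right)} = N \left(- \frac{1}{34}\right) = - \frac{N}{34}$)
$\frac{1475}{P{\left(A \right)}} - \frac{3378}{-973} = \frac{1475}{\left(- \frac{1}{34}\right) 71} - \frac{3378}{-973} = \frac{1475}{- \frac{71}{34}} - - \frac{3378}{973} = 1475 \left(- \frac{34}{71}\right) + \frac{3378}{973} = - \frac{50150}{71} + \frac{3378}{973} = - \frac{48556112}{69083}$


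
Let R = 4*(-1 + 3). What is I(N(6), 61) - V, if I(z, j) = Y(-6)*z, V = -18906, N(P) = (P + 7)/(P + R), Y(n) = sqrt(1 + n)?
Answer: 18906 + 13*I*sqrt(5)/14 ≈ 18906.0 + 2.0763*I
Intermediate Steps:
R = 8 (R = 4*2 = 8)
N(P) = (7 + P)/(8 + P) (N(P) = (P + 7)/(P + 8) = (7 + P)/(8 + P))
I(z, j) = I*z*sqrt(5) (I(z, j) = sqrt(1 - 6)*z = sqrt(-5)*z = (I*sqrt(5))*z = I*z*sqrt(5))
I(N(6), 61) - V = I*((7 + 6)/(8 + 6))*sqrt(5) - 1*(-18906) = I*(13/14)*sqrt(5) + 18906 = 13*I*sqrt(5)/14 + 18906 = 18906 + 13*I*sqrt(5)/14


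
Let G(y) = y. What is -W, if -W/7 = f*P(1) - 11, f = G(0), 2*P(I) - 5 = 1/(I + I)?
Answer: -77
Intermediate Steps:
P(I) = 5/2 + 1/(4*I) (P(I) = 5/2 + 1/(2*(I + I)) = 5/2 + 1/(2*((2*I))) = 5/2 + (1/(2*I))/2 = 5/2 + 1/(4*I))
f = 0
W = 77 (W = -7*(0*((¼)*(1 + 10*1)/1) - 11) = -7*(0*((¼)*1*(1 + 10)) - 11) = -7*(0*((¼)*1*11) - 11) = -7*(0*(11/4) - 11) = -7*(0 - 11) = -7*(-11) = 77)
-W = -1*77 = -77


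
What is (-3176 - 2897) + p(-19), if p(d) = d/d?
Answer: -6072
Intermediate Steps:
p(d) = 1
(-3176 - 2897) + p(-19) = (-3176 - 2897) + 1 = -6073 + 1 = -6072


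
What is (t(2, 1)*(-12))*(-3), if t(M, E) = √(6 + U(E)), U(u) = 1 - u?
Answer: 36*√6 ≈ 88.182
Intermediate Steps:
t(M, E) = √(7 - E) (t(M, E) = √(6 + (1 - E)) = √(7 - E))
(t(2, 1)*(-12))*(-3) = (√(7 - 1*1)*(-12))*(-3) = (√(7 - 1)*(-12))*(-3) = (√6*(-12))*(-3) = -12*√6*(-3) = 36*√6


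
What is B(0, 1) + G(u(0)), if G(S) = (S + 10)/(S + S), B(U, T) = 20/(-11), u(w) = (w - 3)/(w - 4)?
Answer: 353/66 ≈ 5.3485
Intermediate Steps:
u(w) = (-3 + w)/(-4 + w)
B(U, T) = -20/11 (B(U, T) = 20*(-1/11) = -20/11)
G(S) = (10 + S)/(2*S) (G(S) = (10 + S)/((2*S)) = (10 + S)*(1/(2*S)) = (10 + S)/(2*S))
B(0, 1) + G(u(0)) = -20/11 + (10 + (-3 + 0)/(-4 + 0))/(2*(((-3 + 0)/(-4 + 0)))) = -20/11 + (10 - 3/(-4))/(2*((-3/(-4)))) = -20/11 + (10 - 1/4*(-3))/(2*((-1/4*(-3)))) = -20/11 + (10 + 3/4)/(2*(3/4)) = -20/11 + (1/2)*(4/3)*(43/4) = -20/11 + 43/6 = 353/66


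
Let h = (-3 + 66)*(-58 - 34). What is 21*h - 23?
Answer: -121739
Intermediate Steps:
h = -5796 (h = 63*(-92) = -5796)
21*h - 23 = 21*(-5796) - 23 = -121716 - 23 = -121739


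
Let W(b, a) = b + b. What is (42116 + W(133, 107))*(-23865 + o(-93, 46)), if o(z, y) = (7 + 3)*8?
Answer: -1008055870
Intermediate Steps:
W(b, a) = 2*b
o(z, y) = 80 (o(z, y) = 10*8 = 80)
(42116 + W(133, 107))*(-23865 + o(-93, 46)) = (42116 + 2*133)*(-23865 + 80) = (42116 + 266)*(-23785) = 42382*(-23785) = -1008055870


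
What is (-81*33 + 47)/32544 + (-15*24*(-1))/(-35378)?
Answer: -26154617/287835408 ≈ -0.090867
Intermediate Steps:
(-81*33 + 47)/32544 + (-15*24*(-1))/(-35378) = (-2673 + 47)*(1/32544) - 360*(-1)*(-1/35378) = -2626*1/32544 + 360*(-1/35378) = -1313/16272 - 180/17689 = -26154617/287835408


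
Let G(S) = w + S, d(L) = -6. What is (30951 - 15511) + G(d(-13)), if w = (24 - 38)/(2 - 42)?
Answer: 308687/20 ≈ 15434.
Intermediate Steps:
w = 7/20 (w = -14/(-40) = -14*(-1/40) = 7/20 ≈ 0.35000)
G(S) = 7/20 + S
(30951 - 15511) + G(d(-13)) = (30951 - 15511) + (7/20 - 6) = 15440 - 113/20 = 308687/20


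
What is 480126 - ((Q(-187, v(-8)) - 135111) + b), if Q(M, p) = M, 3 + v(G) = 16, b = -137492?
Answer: 752916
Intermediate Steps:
v(G) = 13 (v(G) = -3 + 16 = 13)
480126 - ((Q(-187, v(-8)) - 135111) + b) = 480126 - ((-187 - 135111) - 137492) = 480126 - (-135298 - 137492) = 480126 - 1*(-272790) = 480126 + 272790 = 752916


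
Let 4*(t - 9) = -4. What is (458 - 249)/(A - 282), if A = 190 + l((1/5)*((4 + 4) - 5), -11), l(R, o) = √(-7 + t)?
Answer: -209/91 ≈ -2.2967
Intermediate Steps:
t = 8 (t = 9 + (¼)*(-4) = 9 - 1 = 8)
l(R, o) = 1 (l(R, o) = √(-7 + 8) = √1 = 1)
A = 191 (A = 190 + 1 = 191)
(458 - 249)/(A - 282) = (458 - 249)/(191 - 282) = 209/(-91) = 209*(-1/91) = -209/91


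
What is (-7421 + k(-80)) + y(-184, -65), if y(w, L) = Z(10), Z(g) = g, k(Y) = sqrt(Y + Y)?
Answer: -7411 + 4*I*sqrt(10) ≈ -7411.0 + 12.649*I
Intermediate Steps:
k(Y) = sqrt(2)*sqrt(Y) (k(Y) = sqrt(2*Y) = sqrt(2)*sqrt(Y))
y(w, L) = 10
(-7421 + k(-80)) + y(-184, -65) = (-7421 + sqrt(2)*sqrt(-80)) + 10 = (-7421 + sqrt(2)*(4*I*sqrt(5))) + 10 = (-7421 + 4*I*sqrt(10)) + 10 = -7411 + 4*I*sqrt(10)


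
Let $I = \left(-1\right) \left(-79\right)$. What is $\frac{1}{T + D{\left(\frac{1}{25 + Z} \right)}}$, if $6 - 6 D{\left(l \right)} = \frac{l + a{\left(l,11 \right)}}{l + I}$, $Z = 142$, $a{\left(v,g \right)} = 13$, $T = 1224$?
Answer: $\frac{6597}{8081144} \approx 0.00081635$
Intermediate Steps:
$I = 79$
$D{\left(l \right)} = 1 - \frac{13 + l}{6 \left(79 + l\right)}$ ($D{\left(l \right)} = 1 - \frac{\left(l + 13\right) \frac{1}{l + 79}}{6} = 1 - \frac{\left(13 + l\right) \frac{1}{79 + l}}{6} = 1 - \frac{\frac{1}{79 + l} \left(13 + l\right)}{6} = 1 - \frac{13 + l}{6 \left(79 + l\right)}$)
$\frac{1}{T + D{\left(\frac{1}{25 + Z} \right)}} = \frac{1}{1224 + \frac{461 + \frac{5}{25 + 142}}{6 \left(79 + \frac{1}{25 + 142}\right)}} = \frac{1}{1224 + \frac{461 + \frac{5}{167}}{6 \left(79 + \frac{1}{167}\right)}} = \frac{1}{1224 + \frac{461 + 5 \cdot \frac{1}{167}}{6 \left(79 + \frac{1}{167}\right)}} = \frac{1}{1224 + \frac{461 + \frac{5}{167}}{6 \cdot \frac{13194}{167}}} = \frac{1}{1224 + \frac{1}{6} \cdot \frac{167}{13194} \cdot \frac{76992}{167}} = \frac{1}{1224 + \frac{6416}{6597}} = \frac{1}{\frac{8081144}{6597}} = \frac{6597}{8081144}$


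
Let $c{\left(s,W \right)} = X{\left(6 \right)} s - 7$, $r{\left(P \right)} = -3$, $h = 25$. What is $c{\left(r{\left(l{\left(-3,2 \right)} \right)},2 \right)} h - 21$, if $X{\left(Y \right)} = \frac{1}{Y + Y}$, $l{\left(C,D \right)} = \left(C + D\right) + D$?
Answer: $- \frac{809}{4} \approx -202.25$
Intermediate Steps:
$l{\left(C,D \right)} = C + 2 D$
$X{\left(Y \right)} = \frac{1}{2 Y}$
$c{\left(s,W \right)} = -7 + \frac{s}{12}$ ($c{\left(s,W \right)} = \frac{1}{2 \cdot 6} s - 7 = \frac{1}{2} \cdot \frac{1}{6} s - 7 = \frac{s}{12} - 7 = -7 + \frac{s}{12}$)
$c{\left(r{\left(l{\left(-3,2 \right)} \right)},2 \right)} h - 21 = \left(-7 + \frac{1}{12} \left(-3\right)\right) 25 - 21 = \left(-7 - \frac{1}{4}\right) 25 - 21 = \left(- \frac{29}{4}\right) 25 - 21 = - \frac{725}{4} - 21 = - \frac{809}{4}$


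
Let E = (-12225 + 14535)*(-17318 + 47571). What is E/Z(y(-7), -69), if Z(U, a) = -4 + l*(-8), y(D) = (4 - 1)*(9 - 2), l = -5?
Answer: 11647405/6 ≈ 1.9412e+6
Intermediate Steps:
y(D) = 21 (y(D) = 3*7 = 21)
E = 69884430 (E = 2310*30253 = 69884430)
Z(U, a) = 36 (Z(U, a) = -4 - 5*(-8) = -4 + 40 = 36)
E/Z(y(-7), -69) = 69884430/36 = 69884430*(1/36) = 11647405/6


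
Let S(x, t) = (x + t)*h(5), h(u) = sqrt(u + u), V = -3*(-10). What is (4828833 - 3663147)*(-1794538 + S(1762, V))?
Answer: -2091867823068 + 2088909312*sqrt(10) ≈ -2.0853e+12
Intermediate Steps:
V = 30
h(u) = sqrt(2)*sqrt(u) (h(u) = sqrt(2*u) = sqrt(2)*sqrt(u))
S(x, t) = sqrt(10)*(t + x) (S(x, t) = (x + t)*(sqrt(2)*sqrt(5)) = (t + x)*sqrt(10) = sqrt(10)*(t + x))
(4828833 - 3663147)*(-1794538 + S(1762, V)) = (4828833 - 3663147)*(-1794538 + sqrt(10)*(30 + 1762)) = 1165686*(-1794538 + sqrt(10)*1792) = 1165686*(-1794538 + 1792*sqrt(10)) = -2091867823068 + 2088909312*sqrt(10)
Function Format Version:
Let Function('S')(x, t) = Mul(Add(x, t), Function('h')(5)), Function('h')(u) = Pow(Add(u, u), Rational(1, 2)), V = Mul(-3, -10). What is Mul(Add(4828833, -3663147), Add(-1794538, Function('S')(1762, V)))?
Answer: Add(-2091867823068, Mul(2088909312, Pow(10, Rational(1, 2)))) ≈ -2.0853e+12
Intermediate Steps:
V = 30
Function('h')(u) = Mul(Pow(2, Rational(1, 2)), Pow(u, Rational(1, 2))) (Function('h')(u) = Pow(Mul(2, u), Rational(1, 2)) = Mul(Pow(2, Rational(1, 2)), Pow(u, Rational(1, 2))))
Function('S')(x, t) = Mul(Pow(10, Rational(1, 2)), Add(t, x)) (Function('S')(x, t) = Mul(Add(x, t), Mul(Pow(2, Rational(1, 2)), Pow(5, Rational(1, 2)))) = Mul(Add(t, x), Pow(10, Rational(1, 2))) = Mul(Pow(10, Rational(1, 2)), Add(t, x)))
Mul(Add(4828833, -3663147), Add(-1794538, Function('S')(1762, V))) = Mul(Add(4828833, -3663147), Add(-1794538, Mul(Pow(10, Rational(1, 2)), Add(30, 1762)))) = Mul(1165686, Add(-1794538, Mul(Pow(10, Rational(1, 2)), 1792))) = Mul(1165686, Add(-1794538, Mul(1792, Pow(10, Rational(1, 2))))) = Add(-2091867823068, Mul(2088909312, Pow(10, Rational(1, 2))))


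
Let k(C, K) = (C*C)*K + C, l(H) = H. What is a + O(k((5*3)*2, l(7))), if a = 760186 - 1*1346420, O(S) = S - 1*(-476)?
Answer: -579428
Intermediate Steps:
k(C, K) = C + K*C**2 (k(C, K) = C**2*K + C = K*C**2 + C = C + K*C**2)
O(S) = 476 + S (O(S) = S + 476 = 476 + S)
a = -586234 (a = 760186 - 1346420 = -586234)
a + O(k((5*3)*2, l(7))) = -586234 + (476 + ((5*3)*2)*(1 + ((5*3)*2)*7)) = -586234 + (476 + (15*2)*(1 + (15*2)*7)) = -586234 + (476 + 30*(1 + 30*7)) = -586234 + (476 + 30*(1 + 210)) = -586234 + (476 + 30*211) = -586234 + (476 + 6330) = -586234 + 6806 = -579428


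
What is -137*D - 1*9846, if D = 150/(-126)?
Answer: -203341/21 ≈ -9682.9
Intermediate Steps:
D = -25/21 (D = 150*(-1/126) = -25/21 ≈ -1.1905)
-137*D - 1*9846 = -137*(-25/21) - 1*9846 = 3425/21 - 9846 = -203341/21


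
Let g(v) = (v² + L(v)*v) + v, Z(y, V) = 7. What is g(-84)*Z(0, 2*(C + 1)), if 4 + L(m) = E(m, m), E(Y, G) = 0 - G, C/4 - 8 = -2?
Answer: 1764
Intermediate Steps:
C = 24 (C = 32 + 4*(-2) = 32 - 8 = 24)
E(Y, G) = -G
L(m) = -4 - m
g(v) = v + v² + v*(-4 - v) (g(v) = (v² + (-4 - v)*v) + v = (v² + v*(-4 - v)) + v = v + v² + v*(-4 - v))
g(-84)*Z(0, 2*(C + 1)) = -3*(-84)*7 = 252*7 = 1764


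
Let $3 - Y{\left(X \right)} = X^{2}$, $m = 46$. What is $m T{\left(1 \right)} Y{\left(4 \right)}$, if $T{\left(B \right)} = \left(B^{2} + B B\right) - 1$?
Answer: $-598$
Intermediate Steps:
$T{\left(B \right)} = -1 + 2 B^{2}$ ($T{\left(B \right)} = \left(B^{2} + B^{2}\right) - 1 = 2 B^{2} - 1 = -1 + 2 B^{2}$)
$Y{\left(X \right)} = 3 - X^{2}$
$m T{\left(1 \right)} Y{\left(4 \right)} = 46 \left(-1 + 2 \cdot 1^{2}\right) \left(3 - 4^{2}\right) = 46 \left(-1 + 2 \cdot 1\right) \left(3 - 16\right) = 46 \left(-1 + 2\right) \left(3 - 16\right) = 46 \cdot 1 \left(-13\right) = 46 \left(-13\right) = -598$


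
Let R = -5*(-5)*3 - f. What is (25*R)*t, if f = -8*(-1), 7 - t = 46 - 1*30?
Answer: -15075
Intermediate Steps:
t = -9 (t = 7 - (46 - 1*30) = 7 - (46 - 30) = 7 - 1*16 = 7 - 16 = -9)
f = 8
R = 67 (R = -5*(-5)*3 - 1*8 = 25*3 - 8 = 75 - 8 = 67)
(25*R)*t = (25*67)*(-9) = 1675*(-9) = -15075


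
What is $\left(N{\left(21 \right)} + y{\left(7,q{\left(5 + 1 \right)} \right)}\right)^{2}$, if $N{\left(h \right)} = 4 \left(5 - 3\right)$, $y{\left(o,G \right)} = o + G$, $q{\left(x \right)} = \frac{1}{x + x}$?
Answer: $\frac{32761}{144} \approx 227.51$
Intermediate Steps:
$q{\left(x \right)} = \frac{1}{2 x}$
$y{\left(o,G \right)} = G + o$
$N{\left(h \right)} = 8$ ($N{\left(h \right)} = 4 \cdot 2 = 8$)
$\left(N{\left(21 \right)} + y{\left(7,q{\left(5 + 1 \right)} \right)}\right)^{2} = \left(8 + \left(\frac{1}{2 \left(5 + 1\right)} + 7\right)\right)^{2} = \left(8 + \left(\frac{1}{2 \cdot 6} + 7\right)\right)^{2} = \left(8 + \left(\frac{1}{2} \cdot \frac{1}{6} + 7\right)\right)^{2} = \left(8 + \left(\frac{1}{12} + 7\right)\right)^{2} = \left(8 + \frac{85}{12}\right)^{2} = \left(\frac{181}{12}\right)^{2} = \frac{32761}{144}$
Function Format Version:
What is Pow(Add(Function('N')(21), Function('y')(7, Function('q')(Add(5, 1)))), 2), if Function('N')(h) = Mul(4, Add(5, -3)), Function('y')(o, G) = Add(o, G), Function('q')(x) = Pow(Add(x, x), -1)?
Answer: Rational(32761, 144) ≈ 227.51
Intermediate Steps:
Function('q')(x) = Mul(Rational(1, 2), Pow(x, -1)) (Function('q')(x) = Pow(Mul(2, x), -1) = Mul(Rational(1, 2), Pow(x, -1)))
Function('y')(o, G) = Add(G, o)
Function('N')(h) = 8 (Function('N')(h) = Mul(4, 2) = 8)
Pow(Add(Function('N')(21), Function('y')(7, Function('q')(Add(5, 1)))), 2) = Pow(Add(8, Add(Mul(Rational(1, 2), Pow(Add(5, 1), -1)), 7)), 2) = Pow(Add(8, Add(Mul(Rational(1, 2), Pow(6, -1)), 7)), 2) = Pow(Add(8, Add(Mul(Rational(1, 2), Rational(1, 6)), 7)), 2) = Pow(Add(8, Add(Rational(1, 12), 7)), 2) = Pow(Add(8, Rational(85, 12)), 2) = Pow(Rational(181, 12), 2) = Rational(32761, 144)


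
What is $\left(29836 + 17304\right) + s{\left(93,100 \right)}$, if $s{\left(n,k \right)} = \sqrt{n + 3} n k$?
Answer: $47140 + 37200 \sqrt{6} \approx 1.3826 \cdot 10^{5}$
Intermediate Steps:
$s{\left(n,k \right)} = k n \sqrt{3 + n}$ ($s{\left(n,k \right)} = \sqrt{3 + n} n k = n \sqrt{3 + n} k = k n \sqrt{3 + n}$)
$\left(29836 + 17304\right) + s{\left(93,100 \right)} = \left(29836 + 17304\right) + 100 \cdot 93 \sqrt{3 + 93} = 47140 + 100 \cdot 93 \sqrt{96} = 47140 + 100 \cdot 93 \cdot 4 \sqrt{6} = 47140 + 37200 \sqrt{6}$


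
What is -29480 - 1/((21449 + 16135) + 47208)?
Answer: -2499668161/84792 ≈ -29480.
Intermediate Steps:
-29480 - 1/((21449 + 16135) + 47208) = -29480 - 1/(37584 + 47208) = -29480 - 1/84792 = -2499668161/84792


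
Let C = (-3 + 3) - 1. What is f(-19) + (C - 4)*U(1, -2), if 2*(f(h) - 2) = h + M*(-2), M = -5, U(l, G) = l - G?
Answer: -35/2 ≈ -17.500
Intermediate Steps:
C = -1 (C = 0 - 1 = -1)
f(h) = 7 + h/2 (f(h) = 2 + (h - 5*(-2))/2 = 2 + (h + 10)/2 = 2 + (10 + h)/2 = 2 + (5 + h/2) = 7 + h/2)
f(-19) + (C - 4)*U(1, -2) = (7 + (½)*(-19)) + (-1 - 4)*(1 - 1*(-2)) = (7 - 19/2) - 5*(1 + 2) = -5/2 - 5*3 = -5/2 - 15 = -35/2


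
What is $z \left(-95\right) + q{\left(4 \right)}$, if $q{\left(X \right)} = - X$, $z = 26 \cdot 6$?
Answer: $-14824$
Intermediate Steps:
$z = 156$
$z \left(-95\right) + q{\left(4 \right)} = 156 \left(-95\right) - 4 = -14820 - 4 = -14824$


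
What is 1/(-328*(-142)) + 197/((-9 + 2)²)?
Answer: 9175521/2282224 ≈ 4.0204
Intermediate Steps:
1/(-328*(-142)) + 197/((-9 + 2)²) = -1/328*(-1/142) + 197/((-7)²) = 1/46576 + 197/49 = 9175521/2282224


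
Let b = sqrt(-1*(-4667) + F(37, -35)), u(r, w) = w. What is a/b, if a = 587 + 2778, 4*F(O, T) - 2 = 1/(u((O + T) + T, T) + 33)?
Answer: 6730*sqrt(74678)/37339 ≈ 49.255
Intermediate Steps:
F(O, T) = 1/2 + 1/(4*(33 + T)) (F(O, T) = 1/2 + 1/(4*(T + 33)) = 1/2 + 1/(4*(33 + T)))
a = 3365
b = sqrt(74678)/4 (b = sqrt(-1*(-4667) + (67 + 2*(-35))/(4*(33 - 35))) = sqrt(4667 + (1/4)*(67 - 70)/(-2)) = sqrt(4667 + (1/4)*(-1/2)*(-3)) = sqrt(4667 + 3/8) = sqrt(37339/8) = sqrt(74678)/4 ≈ 68.318)
a/b = 3365/((sqrt(74678)/4)) = 3365*(2*sqrt(74678)/37339) = 6730*sqrt(74678)/37339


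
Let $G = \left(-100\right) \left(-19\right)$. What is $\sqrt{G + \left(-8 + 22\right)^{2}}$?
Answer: $4 \sqrt{131} \approx 45.782$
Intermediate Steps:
$G = 1900$
$\sqrt{G + \left(-8 + 22\right)^{2}} = \sqrt{1900 + \left(-8 + 22\right)^{2}} = \sqrt{1900 + 14^{2}} = \sqrt{1900 + 196} = \sqrt{2096} = 4 \sqrt{131}$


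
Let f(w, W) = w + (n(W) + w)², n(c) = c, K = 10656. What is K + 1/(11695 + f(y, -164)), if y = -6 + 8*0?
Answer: 432516385/40589 ≈ 10656.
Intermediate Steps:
y = -6 (y = -6 + 0 = -6)
f(w, W) = w + (W + w)²
K + 1/(11695 + f(y, -164)) = 10656 + 1/(11695 + (-6 + (-164 - 6)²)) = 10656 + 1/(11695 + (-6 + (-170)²)) = 10656 + 1/(11695 + (-6 + 28900)) = 10656 + 1/(11695 + 28894) = 10656 + 1/40589 = 432516385/40589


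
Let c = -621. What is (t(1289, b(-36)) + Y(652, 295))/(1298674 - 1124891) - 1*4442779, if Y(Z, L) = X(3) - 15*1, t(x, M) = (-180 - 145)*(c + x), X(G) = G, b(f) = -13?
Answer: -772079680069/173783 ≈ -4.4428e+6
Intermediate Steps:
t(x, M) = 201825 - 325*x (t(x, M) = (-180 - 145)*(-621 + x) = -325*(-621 + x) = 201825 - 325*x)
Y(Z, L) = -12 (Y(Z, L) = 3 - 15*1 = 3 - 15 = -12)
(t(1289, b(-36)) + Y(652, 295))/(1298674 - 1124891) - 1*4442779 = ((201825 - 325*1289) - 12)/(1298674 - 1124891) - 1*4442779 = ((201825 - 418925) - 12)/173783 - 4442779 = (-217100 - 12)*(1/173783) - 4442779 = -217112*1/173783 - 4442779 = -217112/173783 - 4442779 = -772079680069/173783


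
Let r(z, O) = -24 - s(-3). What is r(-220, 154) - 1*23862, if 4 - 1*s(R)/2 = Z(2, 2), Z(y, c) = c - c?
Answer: -23894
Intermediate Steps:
Z(y, c) = 0
s(R) = 8 (s(R) = 8 - 2*0 = 8 + 0 = 8)
r(z, O) = -32 (r(z, O) = -24 - 1*8 = -24 - 8 = -32)
r(-220, 154) - 1*23862 = -32 - 1*23862 = -32 - 23862 = -23894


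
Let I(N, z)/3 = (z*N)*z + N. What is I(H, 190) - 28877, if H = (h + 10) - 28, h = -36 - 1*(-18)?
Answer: -3927785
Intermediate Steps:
h = -18 (h = -36 + 18 = -18)
H = -36 (H = (-18 + 10) - 28 = -8 - 28 = -36)
I(N, z) = 3*N + 3*N*z² (I(N, z) = 3*((z*N)*z + N) = 3*((N*z)*z + N) = 3*(N*z² + N) = 3*(N + N*z²) = 3*N + 3*N*z²)
I(H, 190) - 28877 = 3*(-36)*(1 + 190²) - 28877 = 3*(-36)*(1 + 36100) - 28877 = 3*(-36)*36101 - 28877 = -3898908 - 28877 = -3927785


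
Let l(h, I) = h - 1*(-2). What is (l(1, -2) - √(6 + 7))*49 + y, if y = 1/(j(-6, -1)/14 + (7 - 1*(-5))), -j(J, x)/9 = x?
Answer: 26033/177 - 49*√13 ≈ -29.593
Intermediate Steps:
j(J, x) = -9*x
l(h, I) = 2 + h (l(h, I) = h + 2 = 2 + h)
y = 14/177 (y = 1/(-9*(-1)/14 + (7 - 1*(-5))) = 1/(9*(1/14) + (7 + 5)) = 1/(9/14 + 12) = 1/(177/14) = 14/177 ≈ 0.079096)
(l(1, -2) - √(6 + 7))*49 + y = ((2 + 1) - √(6 + 7))*49 + 14/177 = (3 - √13)*49 + 14/177 = (147 - 49*√13) + 14/177 = 26033/177 - 49*√13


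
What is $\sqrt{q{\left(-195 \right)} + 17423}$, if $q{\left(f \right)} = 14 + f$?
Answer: $\sqrt{17242} \approx 131.31$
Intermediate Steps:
$\sqrt{q{\left(-195 \right)} + 17423} = \sqrt{\left(14 - 195\right) + 17423} = \sqrt{-181 + 17423} = \sqrt{17242}$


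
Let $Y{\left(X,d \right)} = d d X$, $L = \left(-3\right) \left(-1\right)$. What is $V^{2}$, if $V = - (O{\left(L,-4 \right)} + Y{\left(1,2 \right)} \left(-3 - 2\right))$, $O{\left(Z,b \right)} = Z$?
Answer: $289$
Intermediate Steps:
$L = 3$
$Y{\left(X,d \right)} = X d^{2}$ ($Y{\left(X,d \right)} = d^{2} X = X d^{2}$)
$V = 17$ ($V = - (3 + 1 \cdot 2^{2} \left(-3 - 2\right)) = - (3 + 1 \cdot 4 \left(-5\right)) = - (3 + 4 \left(-5\right)) = - (3 - 20) = \left(-1\right) \left(-17\right) = 17$)
$V^{2} = 17^{2} = 289$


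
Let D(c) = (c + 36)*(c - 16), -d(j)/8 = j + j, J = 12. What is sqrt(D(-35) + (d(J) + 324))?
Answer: 9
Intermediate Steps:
d(j) = -16*j (d(j) = -8*(j + j) = -16*j)
D(c) = (-16 + c)*(36 + c) (D(c) = (36 + c)*(-16 + c) = (-16 + c)*(36 + c))
sqrt(D(-35) + (d(J) + 324)) = sqrt((-576 + (-35)**2 + 20*(-35)) + (-16*12 + 324)) = sqrt((-576 + 1225 - 700) + (-192 + 324)) = sqrt(-51 + 132) = sqrt(81) = 9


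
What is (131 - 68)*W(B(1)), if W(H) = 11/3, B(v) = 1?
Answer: 231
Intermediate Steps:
W(H) = 11/3 (W(H) = 11*(⅓) = 11/3)
(131 - 68)*W(B(1)) = (131 - 68)*(11/3) = 63*(11/3) = 231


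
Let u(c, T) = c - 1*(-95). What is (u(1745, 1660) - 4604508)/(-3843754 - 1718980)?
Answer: 100058/120929 ≈ 0.82741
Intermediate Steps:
u(c, T) = 95 + c (u(c, T) = c + 95 = 95 + c)
(u(1745, 1660) - 4604508)/(-3843754 - 1718980) = ((95 + 1745) - 4604508)/(-3843754 - 1718980) = (1840 - 4604508)/(-5562734) = -4602668*(-1/5562734) = 100058/120929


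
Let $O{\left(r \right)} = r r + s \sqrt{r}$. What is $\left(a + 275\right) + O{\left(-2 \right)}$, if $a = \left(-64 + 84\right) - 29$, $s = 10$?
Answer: $270 + 10 i \sqrt{2} \approx 270.0 + 14.142 i$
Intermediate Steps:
$a = -9$ ($a = 20 - 29 = -9$)
$O{\left(r \right)} = r^{2} + 10 \sqrt{r}$ ($O{\left(r \right)} = r r + 10 \sqrt{r} = r^{2} + 10 \sqrt{r}$)
$\left(a + 275\right) + O{\left(-2 \right)} = \left(-9 + 275\right) + \left(\left(-2\right)^{2} + 10 \sqrt{-2}\right) = 266 + \left(4 + 10 i \sqrt{2}\right) = 270 + 10 i \sqrt{2}$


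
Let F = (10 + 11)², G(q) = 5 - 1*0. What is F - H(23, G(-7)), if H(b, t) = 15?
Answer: 426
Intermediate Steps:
G(q) = 5 (G(q) = 5 + 0 = 5)
F = 441 (F = 21² = 441)
F - H(23, G(-7)) = 441 - 1*15 = 441 - 15 = 426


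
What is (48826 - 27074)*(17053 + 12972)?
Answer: 653103800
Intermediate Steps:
(48826 - 27074)*(17053 + 12972) = 21752*30025 = 653103800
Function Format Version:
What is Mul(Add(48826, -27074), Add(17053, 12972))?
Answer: 653103800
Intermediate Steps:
Mul(Add(48826, -27074), Add(17053, 12972)) = Mul(21752, 30025) = 653103800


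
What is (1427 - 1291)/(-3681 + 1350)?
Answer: -136/2331 ≈ -0.058344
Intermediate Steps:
(1427 - 1291)/(-3681 + 1350) = 136/(-2331) = 136*(-1/2331) = -136/2331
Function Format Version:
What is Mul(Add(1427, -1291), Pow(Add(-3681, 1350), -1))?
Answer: Rational(-136, 2331) ≈ -0.058344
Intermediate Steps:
Mul(Add(1427, -1291), Pow(Add(-3681, 1350), -1)) = Mul(136, Pow(-2331, -1)) = Mul(136, Rational(-1, 2331)) = Rational(-136, 2331)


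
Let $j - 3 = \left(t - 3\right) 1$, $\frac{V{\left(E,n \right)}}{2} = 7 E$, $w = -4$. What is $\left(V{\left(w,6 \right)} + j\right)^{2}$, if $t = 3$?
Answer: $2809$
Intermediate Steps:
$V{\left(E,n \right)} = 14 E$ ($V{\left(E,n \right)} = 2 \cdot 7 E = 14 E$)
$j = 3$ ($j = 3 + \left(3 - 3\right) 1 = 3 + 0 \cdot 1 = 3 + 0 = 3$)
$\left(V{\left(w,6 \right)} + j\right)^{2} = \left(14 \left(-4\right) + 3\right)^{2} = \left(-56 + 3\right)^{2} = \left(-53\right)^{2} = 2809$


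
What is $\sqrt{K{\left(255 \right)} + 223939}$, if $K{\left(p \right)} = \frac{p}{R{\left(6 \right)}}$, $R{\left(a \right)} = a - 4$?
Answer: $\frac{\sqrt{896266}}{2} \approx 473.36$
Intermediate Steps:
$R{\left(a \right)} = -4 + a$
$K{\left(p \right)} = \frac{p}{2}$ ($K{\left(p \right)} = \frac{p}{-4 + 6} = \frac{p}{2}$)
$\sqrt{K{\left(255 \right)} + 223939} = \sqrt{\frac{1}{2} \cdot 255 + 223939} = \sqrt{\frac{255}{2} + 223939} = \sqrt{\frac{448133}{2}} = \frac{\sqrt{896266}}{2}$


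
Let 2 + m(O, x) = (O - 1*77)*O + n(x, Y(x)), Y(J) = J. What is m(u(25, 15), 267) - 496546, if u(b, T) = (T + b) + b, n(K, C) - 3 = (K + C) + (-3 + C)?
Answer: -496527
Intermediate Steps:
n(K, C) = K + 2*C (n(K, C) = 3 + ((K + C) + (-3 + C)) = 3 + ((C + K) + (-3 + C)) = 3 + (-3 + K + 2*C) = K + 2*C)
u(b, T) = T + 2*b
m(O, x) = -2 + 3*x + O*(-77 + O) (m(O, x) = -2 + ((O - 1*77)*O + (x + 2*x)) = -2 + ((O - 77)*O + 3*x) = -2 + ((-77 + O)*O + 3*x) = -2 + (O*(-77 + O) + 3*x) = -2 + (3*x + O*(-77 + O)) = -2 + 3*x + O*(-77 + O))
m(u(25, 15), 267) - 496546 = (-2 + (15 + 2*25)² - 77*(15 + 2*25) + 3*267) - 496546 = (-2 + (15 + 50)² - 77*(15 + 50) + 801) - 496546 = (-2 + 65² - 77*65 + 801) - 496546 = (-2 + 4225 - 5005 + 801) - 496546 = 19 - 496546 = -496527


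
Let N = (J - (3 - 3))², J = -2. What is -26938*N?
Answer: -107752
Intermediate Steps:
N = 4 (N = (-2 - (3 - 3))² = (-2 - 1*0)² = (-2 + 0)² = (-2)² = 4)
-26938*N = -26938*4 = -107752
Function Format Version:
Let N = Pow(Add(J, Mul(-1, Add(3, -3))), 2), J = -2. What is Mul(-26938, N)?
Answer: -107752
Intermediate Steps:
N = 4 (N = Pow(Add(-2, Mul(-1, Add(3, -3))), 2) = Pow(Add(-2, Mul(-1, 0)), 2) = Pow(Add(-2, 0), 2) = Pow(-2, 2) = 4)
Mul(-26938, N) = Mul(-26938, 4) = -107752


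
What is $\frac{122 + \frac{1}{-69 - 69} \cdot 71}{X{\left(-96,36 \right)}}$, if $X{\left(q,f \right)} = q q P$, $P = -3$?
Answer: $- \frac{16765}{3815424} \approx -0.004394$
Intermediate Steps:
$X{\left(q,f \right)} = - 3 q^{2}$ ($X{\left(q,f \right)} = q q \left(-3\right) = q^{2} \left(-3\right) = - 3 q^{2}$)
$\frac{122 + \frac{1}{-69 - 69} \cdot 71}{X{\left(-96,36 \right)}} = \frac{122 + \frac{1}{-69 - 69} \cdot 71}{\left(-3\right) \left(-96\right)^{2}} = \frac{122 + \frac{1}{-138} \cdot 71}{\left(-3\right) 9216} = \frac{122 - \frac{71}{138}}{-27648} = \left(122 - \frac{71}{138}\right) \left(- \frac{1}{27648}\right) = \frac{16765}{138} \left(- \frac{1}{27648}\right) = - \frac{16765}{3815424}$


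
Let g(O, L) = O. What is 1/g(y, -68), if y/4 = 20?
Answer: 1/80 ≈ 0.012500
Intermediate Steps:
y = 80 (y = 4*20 = 80)
1/g(y, -68) = 1/80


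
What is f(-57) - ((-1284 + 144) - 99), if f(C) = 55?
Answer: 1294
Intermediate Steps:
f(-57) - ((-1284 + 144) - 99) = 55 - ((-1284 + 144) - 99) = 55 - (-1140 - 99) = 55 - 1*(-1239) = 55 + 1239 = 1294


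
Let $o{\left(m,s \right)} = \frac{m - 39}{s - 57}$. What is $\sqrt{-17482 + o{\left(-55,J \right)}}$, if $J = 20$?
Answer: $\frac{6 i \sqrt{664705}}{37} \approx 132.21 i$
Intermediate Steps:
$o{\left(m,s \right)} = \frac{-39 + m}{-57 + s}$
$\sqrt{-17482 + o{\left(-55,J \right)}} = \sqrt{-17482 + \frac{-39 - 55}{-57 + 20}} = \sqrt{-17482 + \frac{1}{-37} \left(-94\right)} = \sqrt{-17482 - - \frac{94}{37}} = \sqrt{-17482 + \frac{94}{37}} = \sqrt{- \frac{646740}{37}} = \frac{6 i \sqrt{664705}}{37}$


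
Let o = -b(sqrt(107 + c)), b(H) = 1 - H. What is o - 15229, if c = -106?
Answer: -15229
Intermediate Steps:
o = 0 (o = -(1 - sqrt(107 - 106)) = -(1 - sqrt(1)) = -(1 - 1*1) = -(1 - 1) = -1*0 = 0)
o - 15229 = 0 - 15229 = -15229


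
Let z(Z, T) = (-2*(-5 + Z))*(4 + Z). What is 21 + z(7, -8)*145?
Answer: -6359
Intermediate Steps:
z(Z, T) = (4 + Z)*(10 - 2*Z) (z(Z, T) = (10 - 2*Z)*(4 + Z) = (4 + Z)*(10 - 2*Z))
21 + z(7, -8)*145 = 21 + (40 - 2*7**2 + 2*7)*145 = 21 + (40 - 2*49 + 14)*145 = 21 + (40 - 98 + 14)*145 = 21 - 44*145 = 21 - 6380 = -6359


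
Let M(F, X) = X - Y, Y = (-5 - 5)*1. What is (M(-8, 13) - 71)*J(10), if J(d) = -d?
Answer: 480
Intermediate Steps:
Y = -10 (Y = -10*1 = -10)
M(F, X) = 10 + X (M(F, X) = X - 1*(-10) = X + 10 = 10 + X)
(M(-8, 13) - 71)*J(10) = ((10 + 13) - 71)*(-1*10) = (23 - 71)*(-10) = -48*(-10) = 480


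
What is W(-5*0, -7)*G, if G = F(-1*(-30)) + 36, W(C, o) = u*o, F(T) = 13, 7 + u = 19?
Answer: -4116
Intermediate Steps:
u = 12 (u = -7 + 19 = 12)
W(C, o) = 12*o
G = 49 (G = 13 + 36 = 49)
W(-5*0, -7)*G = (12*(-7))*49 = -84*49 = -4116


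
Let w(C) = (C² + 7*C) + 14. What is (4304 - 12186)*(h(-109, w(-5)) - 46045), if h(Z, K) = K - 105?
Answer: 363722772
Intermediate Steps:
w(C) = 14 + C² + 7*C
h(Z, K) = -105 + K
(4304 - 12186)*(h(-109, w(-5)) - 46045) = (4304 - 12186)*((-105 + (14 + (-5)² + 7*(-5))) - 46045) = -7882*((-105 + (14 + 25 - 35)) - 46045) = -7882*((-105 + 4) - 46045) = -7882*(-101 - 46045) = -7882*(-46146) = 363722772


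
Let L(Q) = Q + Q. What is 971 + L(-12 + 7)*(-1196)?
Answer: 12931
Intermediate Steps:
L(Q) = 2*Q
971 + L(-12 + 7)*(-1196) = 971 + (2*(-12 + 7))*(-1196) = 971 + (2*(-5))*(-1196) = 971 - 10*(-1196) = 971 + 11960 = 12931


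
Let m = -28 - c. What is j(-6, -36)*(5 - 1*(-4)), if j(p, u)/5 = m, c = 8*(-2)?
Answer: -540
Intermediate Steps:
c = -16
m = -12 (m = -28 - 1*(-16) = -28 + 16 = -12)
j(p, u) = -60 (j(p, u) = 5*(-12) = -60)
j(-6, -36)*(5 - 1*(-4)) = -60*(5 - 1*(-4)) = -60*(5 + 4) = -60*9 = -540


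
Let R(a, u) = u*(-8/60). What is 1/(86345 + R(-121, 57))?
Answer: 5/431687 ≈ 1.1582e-5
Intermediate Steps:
R(a, u) = -2*u/15 (R(a, u) = u*(-8*1/60) = u*(-2/15) = -2*u/15)
1/(86345 + R(-121, 57)) = 1/(86345 - 2/15*57) = 1/(86345 - 38/5) = 1/(431687/5) = 5/431687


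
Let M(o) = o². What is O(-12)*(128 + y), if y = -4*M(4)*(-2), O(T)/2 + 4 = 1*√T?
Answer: -2048 + 1024*I*√3 ≈ -2048.0 + 1773.6*I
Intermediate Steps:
O(T) = -8 + 2*√T (O(T) = -8 + 2*(1*√T) = -8 + 2*√T)
y = 128 (y = -4*4²*(-2) = -4*16*(-2) = -64*(-2) = 128)
O(-12)*(128 + y) = (-8 + 2*√(-12))*(128 + 128) = (-8 + 2*(2*I*√3))*256 = (-8 + 4*I*√3)*256 = -2048 + 1024*I*√3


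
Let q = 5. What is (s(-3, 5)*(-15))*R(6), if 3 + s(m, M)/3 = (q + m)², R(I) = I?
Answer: -270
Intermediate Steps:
s(m, M) = -9 + 3*(5 + m)²
(s(-3, 5)*(-15))*R(6) = ((-9 + 3*(5 - 3)²)*(-15))*6 = ((-9 + 3*2²)*(-15))*6 = ((-9 + 3*4)*(-15))*6 = ((-9 + 12)*(-15))*6 = (3*(-15))*6 = -45*6 = -270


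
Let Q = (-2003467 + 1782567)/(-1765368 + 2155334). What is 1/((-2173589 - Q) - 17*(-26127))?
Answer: -194983/337209339240 ≈ -5.7823e-7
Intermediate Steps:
Q = -110450/194983 (Q = -220900/389966 = -220900*1/389966 = -110450/194983 ≈ -0.56646)
1/((-2173589 - Q) - 17*(-26127)) = 1/((-2173589 - 1*(-110450/194983)) - 17*(-26127)) = 1/((-2173589 + 110450/194983) + 444159) = 1/(-423812793537/194983 + 444159) = 1/(-337209339240/194983) = -194983/337209339240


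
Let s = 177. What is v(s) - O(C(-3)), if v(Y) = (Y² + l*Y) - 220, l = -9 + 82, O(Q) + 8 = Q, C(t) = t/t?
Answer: 44037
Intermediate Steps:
C(t) = 1
O(Q) = -8 + Q
l = 73
v(Y) = -220 + Y² + 73*Y (v(Y) = (Y² + 73*Y) - 220 = -220 + Y² + 73*Y)
v(s) - O(C(-3)) = (-220 + 177² + 73*177) - (-8 + 1) = (-220 + 31329 + 12921) - 1*(-7) = 44030 + 7 = 44037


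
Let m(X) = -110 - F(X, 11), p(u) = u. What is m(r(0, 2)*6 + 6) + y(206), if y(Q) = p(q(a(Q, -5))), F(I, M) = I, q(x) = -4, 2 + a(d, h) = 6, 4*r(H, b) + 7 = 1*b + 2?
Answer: -231/2 ≈ -115.50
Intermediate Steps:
r(H, b) = -5/4 + b/4 (r(H, b) = -7/4 + (1*b + 2)/4 = -7/4 + (b + 2)/4 = -7/4 + (2 + b)/4 = -7/4 + (½ + b/4) = -5/4 + b/4)
a(d, h) = 4 (a(d, h) = -2 + 6 = 4)
m(X) = -110 - X
y(Q) = -4
m(r(0, 2)*6 + 6) + y(206) = (-110 - ((-5/4 + (¼)*2)*6 + 6)) - 4 = (-110 - ((-5/4 + ½)*6 + 6)) - 4 = (-110 - (-¾*6 + 6)) - 4 = (-110 - (-9/2 + 6)) - 4 = (-110 - 1*3/2) - 4 = (-110 - 3/2) - 4 = -223/2 - 4 = -231/2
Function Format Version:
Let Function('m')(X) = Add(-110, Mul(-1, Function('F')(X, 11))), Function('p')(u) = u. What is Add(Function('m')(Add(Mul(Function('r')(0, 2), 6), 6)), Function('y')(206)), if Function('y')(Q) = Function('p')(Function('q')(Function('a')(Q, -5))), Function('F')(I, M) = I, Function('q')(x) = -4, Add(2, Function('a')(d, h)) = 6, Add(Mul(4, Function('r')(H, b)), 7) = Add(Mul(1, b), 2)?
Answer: Rational(-231, 2) ≈ -115.50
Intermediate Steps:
Function('r')(H, b) = Add(Rational(-5, 4), Mul(Rational(1, 4), b)) (Function('r')(H, b) = Add(Rational(-7, 4), Mul(Rational(1, 4), Add(Mul(1, b), 2))) = Add(Rational(-7, 4), Mul(Rational(1, 4), Add(b, 2))) = Add(Rational(-7, 4), Mul(Rational(1, 4), Add(2, b))) = Add(Rational(-7, 4), Add(Rational(1, 2), Mul(Rational(1, 4), b))) = Add(Rational(-5, 4), Mul(Rational(1, 4), b)))
Function('a')(d, h) = 4 (Function('a')(d, h) = Add(-2, 6) = 4)
Function('m')(X) = Add(-110, Mul(-1, X))
Function('y')(Q) = -4
Add(Function('m')(Add(Mul(Function('r')(0, 2), 6), 6)), Function('y')(206)) = Add(Add(-110, Mul(-1, Add(Mul(Add(Rational(-5, 4), Mul(Rational(1, 4), 2)), 6), 6))), -4) = Add(Add(-110, Mul(-1, Add(Mul(Add(Rational(-5, 4), Rational(1, 2)), 6), 6))), -4) = Add(Add(-110, Mul(-1, Add(Mul(Rational(-3, 4), 6), 6))), -4) = Add(Add(-110, Mul(-1, Add(Rational(-9, 2), 6))), -4) = Add(Add(-110, Mul(-1, Rational(3, 2))), -4) = Add(Add(-110, Rational(-3, 2)), -4) = Add(Rational(-223, 2), -4) = Rational(-231, 2)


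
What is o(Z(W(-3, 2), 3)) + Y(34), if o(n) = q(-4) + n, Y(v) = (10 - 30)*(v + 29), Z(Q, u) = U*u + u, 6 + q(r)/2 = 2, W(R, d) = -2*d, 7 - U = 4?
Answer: -1256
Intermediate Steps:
U = 3 (U = 7 - 1*4 = 7 - 4 = 3)
q(r) = -8 (q(r) = -12 + 2*2 = -12 + 4 = -8)
Z(Q, u) = 4*u (Z(Q, u) = 3*u + u = 4*u)
Y(v) = -580 - 20*v (Y(v) = -20*(29 + v) = -580 - 20*v)
o(n) = -8 + n
o(Z(W(-3, 2), 3)) + Y(34) = (-8 + 4*3) + (-580 - 20*34) = (-8 + 12) + (-580 - 680) = 4 - 1260 = -1256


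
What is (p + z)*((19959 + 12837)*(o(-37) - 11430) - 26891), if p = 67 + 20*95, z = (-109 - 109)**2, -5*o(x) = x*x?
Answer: -94989243248289/5 ≈ -1.8998e+13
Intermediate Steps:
o(x) = -x**2/5 (o(x) = -x*x/5 = -x**2/5)
z = 47524 (z = (-218)**2 = 47524)
p = 1967 (p = 67 + 1900 = 1967)
(p + z)*((19959 + 12837)*(o(-37) - 11430) - 26891) = (1967 + 47524)*((19959 + 12837)*(-1/5*(-37)**2 - 11430) - 26891) = 49491*(32796*(-1/5*1369 - 11430) - 26891) = 49491*(32796*(-1369/5 - 11430) - 26891) = 49491*(32796*(-58519/5) - 26891) = 49491*(-1919189124/5 - 26891) = 49491*(-1919323579/5) = -94989243248289/5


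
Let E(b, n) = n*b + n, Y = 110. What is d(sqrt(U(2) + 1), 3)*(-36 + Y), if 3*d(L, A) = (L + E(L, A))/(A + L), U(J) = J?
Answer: -37/3 + 37*sqrt(3) ≈ 51.753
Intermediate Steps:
E(b, n) = n + b*n (E(b, n) = b*n + n = n + b*n)
d(L, A) = (L + A*(1 + L))/(3*(A + L)) (d(L, A) = ((L + A*(1 + L))/(A + L))/3 = (L + A*(1 + L))/(3*(A + L)))
d(sqrt(U(2) + 1), 3)*(-36 + Y) = ((sqrt(2 + 1) + 3*(1 + sqrt(2 + 1)))/(3*(3 + sqrt(2 + 1))))*(-36 + 110) = ((sqrt(3) + 3*(1 + sqrt(3)))/(3*(3 + sqrt(3))))*74 = ((sqrt(3) + (3 + 3*sqrt(3)))/(3*(3 + sqrt(3))))*74 = ((3 + 4*sqrt(3))/(3*(3 + sqrt(3))))*74 = 74*(3 + 4*sqrt(3))/(3*(3 + sqrt(3)))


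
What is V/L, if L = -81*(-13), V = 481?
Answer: 37/81 ≈ 0.45679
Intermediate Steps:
L = 1053
V/L = 481/1053 = 481*(1/1053) = 37/81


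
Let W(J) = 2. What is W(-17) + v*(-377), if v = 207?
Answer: -78037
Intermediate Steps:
W(-17) + v*(-377) = 2 + 207*(-377) = 2 - 78039 = -78037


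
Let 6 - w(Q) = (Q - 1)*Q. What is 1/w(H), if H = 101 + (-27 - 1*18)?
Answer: -1/3074 ≈ -0.00032531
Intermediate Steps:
H = 56 (H = 101 + (-27 - 18) = 101 - 45 = 56)
w(Q) = 6 - Q*(-1 + Q) (w(Q) = 6 - (Q - 1)*Q = 6 - (-1 + Q)*Q = 6 - Q*(-1 + Q))
1/w(H) = 1/(6 + 56 - 1*56²) = 1/(6 + 56 - 1*3136) = 1/(6 + 56 - 3136) = 1/(-3074) = -1/3074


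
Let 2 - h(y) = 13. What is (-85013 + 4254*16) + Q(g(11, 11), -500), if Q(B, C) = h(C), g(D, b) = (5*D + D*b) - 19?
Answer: -16960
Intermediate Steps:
h(y) = -11 (h(y) = 2 - 1*13 = 2 - 13 = -11)
g(D, b) = -19 + 5*D + D*b
Q(B, C) = -11
(-85013 + 4254*16) + Q(g(11, 11), -500) = (-85013 + 4254*16) - 11 = (-85013 + 68064) - 11 = -16949 - 11 = -16960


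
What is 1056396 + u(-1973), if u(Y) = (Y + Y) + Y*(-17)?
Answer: 1085991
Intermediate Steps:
u(Y) = -15*Y (u(Y) = 2*Y - 17*Y = -15*Y)
1056396 + u(-1973) = 1056396 - 15*(-1973) = 1056396 + 29595 = 1085991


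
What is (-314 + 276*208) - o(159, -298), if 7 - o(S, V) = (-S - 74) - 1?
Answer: 56853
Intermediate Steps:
o(S, V) = 82 + S (o(S, V) = 7 - ((-S - 74) - 1) = 7 - ((-74 - S) - 1) = 7 - (-75 - S) = 7 + (75 + S) = 82 + S)
(-314 + 276*208) - o(159, -298) = (-314 + 276*208) - (82 + 159) = (-314 + 57408) - 1*241 = 57094 - 241 = 56853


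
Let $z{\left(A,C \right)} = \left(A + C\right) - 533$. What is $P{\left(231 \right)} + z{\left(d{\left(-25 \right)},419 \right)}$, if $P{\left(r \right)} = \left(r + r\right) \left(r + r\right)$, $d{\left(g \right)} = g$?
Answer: $213305$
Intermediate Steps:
$z{\left(A,C \right)} = -533 + A + C$
$P{\left(r \right)} = 4 r^{2}$ ($P{\left(r \right)} = 2 r 2 r = 4 r^{2}$)
$P{\left(231 \right)} + z{\left(d{\left(-25 \right)},419 \right)} = 4 \cdot 231^{2} - 139 = 4 \cdot 53361 - 139 = 213444 - 139 = 213305$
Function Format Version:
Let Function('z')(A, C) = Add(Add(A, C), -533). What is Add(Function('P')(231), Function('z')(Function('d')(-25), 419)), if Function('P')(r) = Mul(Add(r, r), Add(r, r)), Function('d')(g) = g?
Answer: 213305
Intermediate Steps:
Function('z')(A, C) = Add(-533, A, C)
Function('P')(r) = Mul(4, Pow(r, 2)) (Function('P')(r) = Mul(Mul(2, r), Mul(2, r)) = Mul(4, Pow(r, 2)))
Add(Function('P')(231), Function('z')(Function('d')(-25), 419)) = Add(Mul(4, Pow(231, 2)), Add(-533, -25, 419)) = Add(Mul(4, 53361), -139) = Add(213444, -139) = 213305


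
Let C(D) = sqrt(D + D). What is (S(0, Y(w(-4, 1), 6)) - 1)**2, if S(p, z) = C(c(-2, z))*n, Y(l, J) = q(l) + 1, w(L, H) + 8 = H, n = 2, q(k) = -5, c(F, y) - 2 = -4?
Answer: (1 - 4*I)**2 ≈ -15.0 - 8.0*I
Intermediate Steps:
c(F, y) = -2 (c(F, y) = 2 - 4 = -2)
w(L, H) = -8 + H
C(D) = sqrt(2)*sqrt(D) (C(D) = sqrt(2*D) = sqrt(2)*sqrt(D))
Y(l, J) = -4 (Y(l, J) = -5 + 1 = -4)
S(p, z) = 4*I (S(p, z) = (sqrt(2)*sqrt(-2))*2 = (sqrt(2)*(I*sqrt(2)))*2 = (2*I)*2 = 4*I)
(S(0, Y(w(-4, 1), 6)) - 1)**2 = (4*I - 1)**2 = (-1 + 4*I)**2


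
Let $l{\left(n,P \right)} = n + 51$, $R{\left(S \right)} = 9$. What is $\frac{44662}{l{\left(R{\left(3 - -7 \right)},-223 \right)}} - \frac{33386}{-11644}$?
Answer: $\frac{32627968}{43665} \approx 747.23$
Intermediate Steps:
$l{\left(n,P \right)} = 51 + n$
$\frac{44662}{l{\left(R{\left(3 - -7 \right)},-223 \right)}} - \frac{33386}{-11644} = \frac{44662}{51 + 9} - \frac{33386}{-11644} = \frac{44662}{60} - - \frac{16693}{5822} = 44662 \cdot \frac{1}{60} + \frac{16693}{5822} = \frac{22331}{30} + \frac{16693}{5822} = \frac{32627968}{43665}$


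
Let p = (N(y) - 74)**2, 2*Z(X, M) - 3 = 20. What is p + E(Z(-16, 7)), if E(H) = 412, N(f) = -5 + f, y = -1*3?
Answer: 7136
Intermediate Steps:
Z(X, M) = 23/2 (Z(X, M) = 3/2 + (1/2)*20 = 3/2 + 10 = 23/2)
y = -3
p = 6724 (p = ((-5 - 3) - 74)**2 = (-8 - 74)**2 = (-82)**2 = 6724)
p + E(Z(-16, 7)) = 6724 + 412 = 7136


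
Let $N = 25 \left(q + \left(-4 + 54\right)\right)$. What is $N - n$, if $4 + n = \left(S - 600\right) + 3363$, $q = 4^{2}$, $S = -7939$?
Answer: $6830$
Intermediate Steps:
$q = 16$
$n = -5180$ ($n = -4 + \left(\left(-7939 - 600\right) + 3363\right) = -4 + \left(-8539 + 3363\right) = -4 - 5176 = -5180$)
$N = 1650$ ($N = 25 \left(16 + \left(-4 + 54\right)\right) = 25 \left(16 + 50\right) = 25 \cdot 66 = 1650$)
$N - n = 1650 - -5180 = 1650 + 5180 = 6830$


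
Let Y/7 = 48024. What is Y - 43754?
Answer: 292414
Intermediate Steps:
Y = 336168 (Y = 7*48024 = 336168)
Y - 43754 = 336168 - 43754 = 292414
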